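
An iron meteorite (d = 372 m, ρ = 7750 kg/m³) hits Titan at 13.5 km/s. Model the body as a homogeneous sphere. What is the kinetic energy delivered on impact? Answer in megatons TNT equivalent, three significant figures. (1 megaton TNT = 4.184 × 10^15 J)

v = 13500 m/s.
Mass m = (π/6) ρ d³ = (π/6) × 7750 × (372)³ = 2.089 × 10^11 kg
E = ½ m v² = 0.5 × 2.089 × 10^11 × (13500)² = 1.904 × 10^19 J
   = 1.904 × 10^19 / 4.184×10^15 = 4551 Mt

E ≈ 4550 Mt TNT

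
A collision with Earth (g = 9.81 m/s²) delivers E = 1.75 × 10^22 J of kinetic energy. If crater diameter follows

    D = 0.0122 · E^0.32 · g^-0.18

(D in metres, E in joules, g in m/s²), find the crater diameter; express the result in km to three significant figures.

E^0.32 = (1.75 × 10^22)^0.32 = 1.312 × 10^7
g^-0.18 = 9.81^-0.18 = 0.6630
D = 0.0122 × 1.312 × 10^7 × 0.6630 = 1.061 × 10^5 m
   = 106.1 km

D ≈ 106 km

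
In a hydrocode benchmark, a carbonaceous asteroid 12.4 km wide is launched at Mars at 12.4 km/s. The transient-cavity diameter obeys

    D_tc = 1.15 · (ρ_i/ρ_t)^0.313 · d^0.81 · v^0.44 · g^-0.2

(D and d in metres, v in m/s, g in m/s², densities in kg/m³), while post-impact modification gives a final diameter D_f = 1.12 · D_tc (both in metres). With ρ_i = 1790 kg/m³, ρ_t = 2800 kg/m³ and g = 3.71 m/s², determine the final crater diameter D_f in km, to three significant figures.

In SI: d = 12400 m, v = 12400 m/s.
(ρ_i/ρ_t)^0.313 = (1790/2800)^0.313 = 0.8693
d^0.81 = 12400^0.81 = 2069
v^0.44 = 12400^0.44 = 63.26
g^-0.2 = 3.71^-0.2 = 0.7694
D_tc = 1.15 × 0.8693 × 2069 × 63.26 × 0.7694 = 1.007 × 10^5 m
D_f = 1.12 × 1.007 × 10^5 = 1.128 × 10^5 m
     = 112.8 km

D_f ≈ 113 km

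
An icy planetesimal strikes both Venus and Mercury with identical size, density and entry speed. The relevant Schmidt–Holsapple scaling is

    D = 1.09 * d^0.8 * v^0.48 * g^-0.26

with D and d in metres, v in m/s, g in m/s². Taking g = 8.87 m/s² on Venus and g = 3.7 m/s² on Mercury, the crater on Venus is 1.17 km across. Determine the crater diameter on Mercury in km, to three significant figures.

D ≈ 1.47 km

All impactor-dependent factors cancel in the ratio, leaving D_Mercury/D_Venus = (g_Mercury/g_Venus)^-0.26.
(3.7/8.87)^-0.26 = 0.4171^-0.26 = 1.255
D_Mercury = 1.255 × 1.17 km = 1.47 km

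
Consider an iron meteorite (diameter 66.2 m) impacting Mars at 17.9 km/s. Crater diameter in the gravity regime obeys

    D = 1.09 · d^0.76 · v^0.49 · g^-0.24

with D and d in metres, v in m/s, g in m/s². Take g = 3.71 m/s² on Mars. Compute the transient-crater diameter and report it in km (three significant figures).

In SI units: v = 17900 m/s.
d^0.76 = 66.2^0.76 = 24.20
v^0.49 = 17900^0.49 = 121.3
g^-0.24 = 3.71^-0.24 = 0.7300
D = 1.09 × 24.20 × 121.3 × 0.7300 = 2336 m
   = 2.336 km

D ≈ 2.34 km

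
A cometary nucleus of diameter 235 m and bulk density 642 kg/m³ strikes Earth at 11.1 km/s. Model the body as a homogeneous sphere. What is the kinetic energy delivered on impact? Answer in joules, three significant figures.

E ≈ 2.69 × 10^17 J

v = 11100 m/s.
Mass m = (π/6) ρ d³ = (π/6) × 642 × (235)³ = 4.363 × 10^9 kg
E = ½ m v² = 0.5 × 4.363 × 10^9 × (11100)² = 2.688 × 10^17 J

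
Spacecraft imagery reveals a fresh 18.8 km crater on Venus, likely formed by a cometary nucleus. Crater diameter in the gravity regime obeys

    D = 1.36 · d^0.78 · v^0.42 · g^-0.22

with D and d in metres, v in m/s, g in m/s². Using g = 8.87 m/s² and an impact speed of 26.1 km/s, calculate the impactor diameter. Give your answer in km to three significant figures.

Rearranging for d: d = [D / (1.36 · 26100^0.42 · 8.87^-0.22)]^(1/0.78).
D = 18800 m.
26100^0.42 = 71.61
8.87^-0.22 = 0.6187
Denominator = 1.36 × 71.61 × 0.6187 = 60.25
D / 60.25 = 18800 / 60.25 = 312.0
d = 312.0^(1/0.78) = 312.0^1.2821 = 1577 m

d ≈ 1.58 km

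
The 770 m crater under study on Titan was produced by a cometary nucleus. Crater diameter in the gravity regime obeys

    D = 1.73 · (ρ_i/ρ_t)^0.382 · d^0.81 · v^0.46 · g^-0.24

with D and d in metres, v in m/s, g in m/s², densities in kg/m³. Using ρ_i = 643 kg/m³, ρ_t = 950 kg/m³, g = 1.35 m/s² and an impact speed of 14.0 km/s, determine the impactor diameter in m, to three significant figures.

Rearranging for d: d = [D / (1.73 · (643/950)^0.382 · 14000^0.46 · 1.35^-0.24)]^(1/0.81).
(643/950)^0.382 = 0.8615
14000^0.46 = 80.76
1.35^-0.24 = 0.9305
Denominator = 1.73 × 0.8615 × 80.76 × 0.9305 = 112.0
D / 112.0 = 770 / 112.0 = 6.875
d = 6.875^(1/0.81) = 6.875^1.2346 = 10.81 m

d ≈ 10.8 m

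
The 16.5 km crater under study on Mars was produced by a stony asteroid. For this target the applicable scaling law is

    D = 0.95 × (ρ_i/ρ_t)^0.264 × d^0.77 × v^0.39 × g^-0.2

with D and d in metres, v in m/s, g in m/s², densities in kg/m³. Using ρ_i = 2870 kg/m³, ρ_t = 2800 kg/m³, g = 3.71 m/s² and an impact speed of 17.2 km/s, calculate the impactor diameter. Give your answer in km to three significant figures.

Rearranging for d: d = [D / (0.95 · (2870/2800)^0.264 · 17200^0.39 · 3.71^-0.2)]^(1/0.77).
D = 16500 m.
(2870/2800)^0.264 = 1.007
17200^0.39 = 44.86
3.71^-0.2 = 0.7694
Denominator = 0.95 × 1.007 × 44.86 × 0.7694 = 33.02
D / 33.02 = 16500 / 33.02 = 499.7
d = 499.7^(1/0.77) = 499.7^1.2987 = 3198 m

d ≈ 3.20 km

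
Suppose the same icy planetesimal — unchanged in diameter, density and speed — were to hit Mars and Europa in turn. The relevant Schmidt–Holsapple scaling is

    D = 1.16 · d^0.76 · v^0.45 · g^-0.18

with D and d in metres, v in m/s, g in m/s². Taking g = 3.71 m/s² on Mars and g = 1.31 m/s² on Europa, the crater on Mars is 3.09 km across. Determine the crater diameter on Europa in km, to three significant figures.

D ≈ 3.73 km

All impactor-dependent factors cancel in the ratio, leaving D_Europa/D_Mars = (g_Europa/g_Mars)^-0.18.
(1.31/3.71)^-0.18 = 0.3531^-0.18 = 1.206
D_Europa = 1.206 × 3.09 km = 3.73 km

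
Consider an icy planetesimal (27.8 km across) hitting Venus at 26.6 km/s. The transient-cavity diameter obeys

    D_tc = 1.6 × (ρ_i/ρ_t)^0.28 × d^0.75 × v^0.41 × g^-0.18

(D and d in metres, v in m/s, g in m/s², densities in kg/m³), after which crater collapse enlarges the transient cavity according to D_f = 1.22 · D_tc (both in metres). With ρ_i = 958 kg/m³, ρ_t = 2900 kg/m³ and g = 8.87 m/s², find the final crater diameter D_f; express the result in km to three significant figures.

D_f ≈ 136 km

In SI: d = 27800 m, v = 26600 m/s.
(ρ_i/ρ_t)^0.28 = (958/2900)^0.28 = 0.7333
d^0.75 = 27800^0.75 = 2153
v^0.41 = 26600^0.41 = 65.19
g^-0.18 = 8.87^-0.18 = 0.6751
D_tc = 1.6 × 0.7333 × 2153 × 65.19 × 0.6751 = 1.112 × 10^5 m
D_f = 1.22 × 1.112 × 10^5 = 1.357 × 10^5 m
     = 135.7 km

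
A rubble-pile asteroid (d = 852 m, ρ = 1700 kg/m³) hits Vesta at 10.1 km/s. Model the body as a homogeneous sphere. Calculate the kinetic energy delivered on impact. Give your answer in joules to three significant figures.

E ≈ 2.81 × 10^19 J

v = 10100 m/s.
Mass m = (π/6) ρ d³ = (π/6) × 1700 × (852)³ = 5.505 × 10^11 kg
E = ½ m v² = 0.5 × 5.505 × 10^11 × (10100)² = 2.808 × 10^19 J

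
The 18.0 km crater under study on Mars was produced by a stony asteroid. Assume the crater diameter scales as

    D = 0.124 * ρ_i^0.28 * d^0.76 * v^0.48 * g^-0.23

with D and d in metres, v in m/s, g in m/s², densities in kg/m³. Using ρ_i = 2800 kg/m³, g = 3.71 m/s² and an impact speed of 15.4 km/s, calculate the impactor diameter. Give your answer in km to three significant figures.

d ≈ 1.12 km

Rearranging for d: d = [D / (0.124 · 2800^0.28 · 15400^0.48 · 3.71^-0.23)]^(1/0.76).
D = 18000 m.
2800^0.28 = 9.230
15400^0.48 = 102.3
3.71^-0.23 = 0.7397
Denominator = 0.124 × 9.230 × 102.3 × 0.7397 = 86.61
D / 86.61 = 18000 / 86.61 = 207.8
d = 207.8^(1/0.76) = 207.8^1.3158 = 1121 m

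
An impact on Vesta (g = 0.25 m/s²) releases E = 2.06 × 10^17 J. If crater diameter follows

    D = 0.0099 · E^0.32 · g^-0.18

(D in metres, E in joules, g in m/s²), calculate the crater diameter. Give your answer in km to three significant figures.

D ≈ 4.41 km

E^0.32 = (2.06 × 10^17)^0.32 = 3.471 × 10^5
g^-0.18 = 0.25^-0.18 = 1.283
D = 0.0099 × 3.471 × 10^5 × 1.283 = 4409 m
   = 4.409 km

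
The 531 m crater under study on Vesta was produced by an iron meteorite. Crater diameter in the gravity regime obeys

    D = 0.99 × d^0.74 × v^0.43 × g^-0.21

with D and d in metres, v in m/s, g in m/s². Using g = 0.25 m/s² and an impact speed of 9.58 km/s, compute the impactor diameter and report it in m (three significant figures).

Rearranging for d: d = [D / (0.99 · 9580^0.43 · 0.25^-0.21)]^(1/0.74).
9580^0.43 = 51.52
0.25^-0.21 = 1.338
Denominator = 0.99 × 51.52 × 1.338 = 68.24
D / 68.24 = 531 / 68.24 = 7.781
d = 7.781^(1/0.74) = 7.781^1.3514 = 16.00 m

d ≈ 16.0 m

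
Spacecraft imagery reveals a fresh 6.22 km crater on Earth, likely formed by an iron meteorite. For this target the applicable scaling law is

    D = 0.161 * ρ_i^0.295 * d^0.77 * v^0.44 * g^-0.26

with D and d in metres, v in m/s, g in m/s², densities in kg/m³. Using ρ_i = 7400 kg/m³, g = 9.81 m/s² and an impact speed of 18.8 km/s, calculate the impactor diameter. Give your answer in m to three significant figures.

Rearranging for d: d = [D / (0.161 · 7400^0.295 · 18800^0.44 · 9.81^-0.26)]^(1/0.77).
D = 6220 m.
7400^0.295 = 13.85
18800^0.44 = 75.97
9.81^-0.26 = 0.5523
Denominator = 0.161 × 13.85 × 75.97 × 0.5523 = 93.56
D / 93.56 = 6220 / 93.56 = 66.48
d = 66.48^(1/0.77) = 66.48^1.2987 = 232.9 m

d ≈ 233 m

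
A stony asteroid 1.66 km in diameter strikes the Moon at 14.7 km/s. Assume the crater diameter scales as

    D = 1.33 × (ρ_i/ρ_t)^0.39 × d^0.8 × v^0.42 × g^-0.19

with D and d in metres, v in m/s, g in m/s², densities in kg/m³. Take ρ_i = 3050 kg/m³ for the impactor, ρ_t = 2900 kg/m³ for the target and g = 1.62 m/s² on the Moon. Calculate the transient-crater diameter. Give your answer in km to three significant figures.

In SI units: d = 1660 m, v = 14700 m/s.
(ρ_i/ρ_t)^0.39 = (3050/2900)^0.39 = 1.020
d^0.8 = 1660^0.8 = 376.8
v^0.42 = 14700^0.42 = 56.27
g^-0.19 = 1.62^-0.19 = 0.9124
D = 1.33 × 1.020 × 376.8 × 56.27 × 0.9124 = 26244 m
   = 26.24 km

D ≈ 26.2 km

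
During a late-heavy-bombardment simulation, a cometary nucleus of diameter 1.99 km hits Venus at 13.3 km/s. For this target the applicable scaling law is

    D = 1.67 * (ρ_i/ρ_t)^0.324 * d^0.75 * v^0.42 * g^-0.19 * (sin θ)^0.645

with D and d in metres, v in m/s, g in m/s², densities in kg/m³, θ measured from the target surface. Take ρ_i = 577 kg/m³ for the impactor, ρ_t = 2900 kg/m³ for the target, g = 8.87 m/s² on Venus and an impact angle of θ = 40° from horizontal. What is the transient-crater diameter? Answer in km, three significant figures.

In SI units: d = 1990 m, v = 13300 m/s.
(ρ_i/ρ_t)^0.324 = (577/2900)^0.324 = 0.5927
d^0.75 = 1990^0.75 = 297.9
v^0.42 = 13300^0.42 = 53.95
g^-0.19 = 8.87^-0.19 = 0.6605
(sin 40°)^0.645 = 0.6428^0.645 = 0.7520
D = 1.67 × 0.5927 × 297.9 × 53.95 × 0.6605 × 0.7520 = 7901 m
   = 7.901 km

D ≈ 7.90 km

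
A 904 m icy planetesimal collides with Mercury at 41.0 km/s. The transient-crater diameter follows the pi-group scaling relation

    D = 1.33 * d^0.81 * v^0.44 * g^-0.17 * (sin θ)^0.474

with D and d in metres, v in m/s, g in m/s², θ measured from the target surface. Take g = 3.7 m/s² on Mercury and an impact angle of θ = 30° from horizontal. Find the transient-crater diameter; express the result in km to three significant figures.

D ≈ 20.4 km

In SI units: v = 41000 m/s.
d^0.81 = 904^0.81 = 248.0
v^0.44 = 41000^0.44 = 107.1
g^-0.17 = 3.7^-0.17 = 0.8006
(sin 30°)^0.474 = 0.5000^0.474 = 0.7200
D = 1.33 × 248.0 × 107.1 × 0.8006 × 0.7200 = 20363 m
   = 20.36 km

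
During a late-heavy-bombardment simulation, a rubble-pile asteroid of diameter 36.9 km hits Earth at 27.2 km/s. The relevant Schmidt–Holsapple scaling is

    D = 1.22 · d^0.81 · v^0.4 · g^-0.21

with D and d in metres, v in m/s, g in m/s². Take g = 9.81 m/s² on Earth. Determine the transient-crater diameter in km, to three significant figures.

In SI units: d = 36900 m, v = 27200 m/s.
d^0.81 = 36900^0.81 = 5004
v^0.4 = 27200^0.4 = 59.41
g^-0.21 = 9.81^-0.21 = 0.6191
D = 1.22 × 5004 × 59.41 × 0.6191 = 2.245 × 10^5 m
   = 224.5 km

D ≈ 225 km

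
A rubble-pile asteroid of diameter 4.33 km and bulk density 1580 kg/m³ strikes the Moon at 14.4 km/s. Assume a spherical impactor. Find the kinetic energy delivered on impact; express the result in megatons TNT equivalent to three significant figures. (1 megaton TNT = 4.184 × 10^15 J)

E ≈ 1.66 × 10^6 Mt TNT

d = 4330 m; v = 14400 m/s.
Mass m = (π/6) ρ d³ = (π/6) × 1580 × (4330)³ = 6.716 × 10^13 kg
E = ½ m v² = 0.5 × 6.716 × 10^13 × (14400)² = 6.963 × 10^21 J
   = 6.963 × 10^21 / 4.184×10^15 = 1.664 × 10^6 Mt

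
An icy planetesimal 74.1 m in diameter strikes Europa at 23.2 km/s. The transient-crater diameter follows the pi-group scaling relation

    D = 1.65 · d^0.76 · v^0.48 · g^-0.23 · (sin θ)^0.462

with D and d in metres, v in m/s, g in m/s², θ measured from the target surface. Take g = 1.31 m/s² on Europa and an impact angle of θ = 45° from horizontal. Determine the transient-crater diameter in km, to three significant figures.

In SI units: v = 23200 m/s.
d^0.76 = 74.1^0.76 = 26.37
v^0.48 = 23200^0.48 = 124.6
g^-0.23 = 1.31^-0.23 = 0.9398
(sin 45°)^0.462 = 0.7071^0.462 = 0.8520
D = 1.65 × 26.37 × 124.6 × 0.9398 × 0.8520 = 4341 m
   = 4.341 km

D ≈ 4.34 km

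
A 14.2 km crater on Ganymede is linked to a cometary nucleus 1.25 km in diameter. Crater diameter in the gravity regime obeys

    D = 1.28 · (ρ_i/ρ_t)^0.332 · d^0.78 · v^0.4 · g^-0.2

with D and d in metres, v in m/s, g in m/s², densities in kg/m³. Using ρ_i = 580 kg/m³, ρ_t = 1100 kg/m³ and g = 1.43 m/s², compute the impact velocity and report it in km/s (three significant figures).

v ≈ 24.1 km/s

Rearranging for v: v = [D / (1.28 · (580/1100)^0.332 · 1250^0.78 · 1.43^-0.2)]^(1/0.4).
D = 14200 m.
(580/1100)^0.332 = 0.8086
1250^0.78 = 260.4
1.43^-0.2 = 0.9310
Denominator = 1.28 × 0.8086 × 260.4 × 0.9310 = 250.9
D / 250.9 = 14200 / 250.9 = 56.60
v = 56.60^(1/0.4) = 56.60^2.5 = 24101 m/s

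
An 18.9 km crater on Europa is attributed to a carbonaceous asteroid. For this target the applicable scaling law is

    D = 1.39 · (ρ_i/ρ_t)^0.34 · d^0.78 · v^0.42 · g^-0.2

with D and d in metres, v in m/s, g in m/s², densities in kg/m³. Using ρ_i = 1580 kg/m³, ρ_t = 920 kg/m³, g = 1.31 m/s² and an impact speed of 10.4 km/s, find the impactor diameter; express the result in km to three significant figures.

d ≈ 1.16 km

Rearranging for d: d = [D / (1.39 · (1580/920)^0.34 · 10400^0.42 · 1.31^-0.2)]^(1/0.78).
D = 18900 m.
(1580/920)^0.34 = 1.202
10400^0.42 = 48.66
1.31^-0.2 = 0.9474
Denominator = 1.39 × 1.202 × 48.66 × 0.9474 = 77.02
D / 77.02 = 18900 / 77.02 = 245.4
d = 245.4^(1/0.78) = 245.4^1.2821 = 1159 m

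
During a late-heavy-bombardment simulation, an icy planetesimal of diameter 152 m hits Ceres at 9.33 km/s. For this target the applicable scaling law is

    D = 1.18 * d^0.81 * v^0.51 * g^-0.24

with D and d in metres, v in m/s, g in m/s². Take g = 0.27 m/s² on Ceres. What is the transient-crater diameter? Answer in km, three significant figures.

D ≈ 10.0 km

In SI units: v = 9330 m/s.
d^0.81 = 152^0.81 = 58.52
v^0.51 = 9330^0.51 = 105.8
g^-0.24 = 0.27^-0.24 = 1.369
D = 1.18 × 58.52 × 105.8 × 1.369 = 10002 m
   = 10.00 km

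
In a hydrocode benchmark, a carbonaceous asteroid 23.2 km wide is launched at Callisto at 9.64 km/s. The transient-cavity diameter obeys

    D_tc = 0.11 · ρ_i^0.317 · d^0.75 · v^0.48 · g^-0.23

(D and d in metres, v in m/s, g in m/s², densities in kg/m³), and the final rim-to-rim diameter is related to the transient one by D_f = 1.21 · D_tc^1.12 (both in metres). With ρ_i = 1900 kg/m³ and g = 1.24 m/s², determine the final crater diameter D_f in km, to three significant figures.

D_f ≈ 908 km

In SI: d = 23200 m, v = 9640 m/s.
ρ_i^0.317 = 1900^0.317 = 10.95
d^0.75 = 23200^0.75 = 1880
v^0.48 = 9640^0.48 = 81.73
g^-0.23 = 1.24^-0.23 = 0.9517
D_tc = 0.11 × 10.95 × 1880 × 81.73 × 0.9517 = 1.761 × 10^5 m
D_f = 1.21 × (1.761 × 10^5)^1.12 = 9.079 × 10^5 m
     = 907.9 km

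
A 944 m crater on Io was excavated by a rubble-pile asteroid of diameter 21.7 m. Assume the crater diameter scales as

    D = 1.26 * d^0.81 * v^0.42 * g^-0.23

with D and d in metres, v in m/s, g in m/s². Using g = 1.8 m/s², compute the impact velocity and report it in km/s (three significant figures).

Rearranging for v: v = [D / (1.26 · 21.7^0.81 · 1.8^-0.23)]^(1/0.42).
21.7^0.81 = 12.09
1.8^-0.23 = 0.8735
Denominator = 1.26 × 12.09 × 0.8735 = 13.31
D / 13.31 = 944 / 13.31 = 70.92
v = 70.92^(1/0.42) = 70.92^2.381 = 25508 m/s

v ≈ 25.5 km/s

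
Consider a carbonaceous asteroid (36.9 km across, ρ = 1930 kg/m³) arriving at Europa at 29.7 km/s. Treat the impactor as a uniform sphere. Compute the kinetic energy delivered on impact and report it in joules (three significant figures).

E ≈ 2.24 × 10^25 J

d = 36900 m; v = 29700 m/s.
Mass m = (π/6) ρ d³ = (π/6) × 1930 × (36900)³ = 5.077 × 10^16 kg
E = ½ m v² = 0.5 × 5.077 × 10^16 × (29700)² = 2.239 × 10^25 J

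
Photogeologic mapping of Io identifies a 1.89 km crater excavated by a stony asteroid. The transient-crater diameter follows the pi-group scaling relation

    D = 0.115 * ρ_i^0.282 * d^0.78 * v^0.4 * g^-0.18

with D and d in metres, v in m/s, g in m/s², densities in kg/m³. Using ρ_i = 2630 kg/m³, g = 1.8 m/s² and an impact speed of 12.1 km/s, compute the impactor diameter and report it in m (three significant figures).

d ≈ 136 m

Rearranging for d: d = [D / (0.115 · 2630^0.282 · 12100^0.4 · 1.8^-0.18)]^(1/0.78).
D = 1890 m.
2630^0.282 = 9.214
12100^0.4 = 42.96
1.8^-0.18 = 0.8996
Denominator = 0.115 × 9.214 × 42.96 × 0.8996 = 40.95
D / 40.95 = 1890 / 40.95 = 46.15
d = 46.15^(1/0.78) = 46.15^1.2821 = 136.0 m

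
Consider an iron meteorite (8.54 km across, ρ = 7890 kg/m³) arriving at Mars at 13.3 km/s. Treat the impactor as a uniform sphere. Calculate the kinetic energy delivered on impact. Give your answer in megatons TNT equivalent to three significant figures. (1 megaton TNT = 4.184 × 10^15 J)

E ≈ 5.44 × 10^7 Mt TNT

d = 8540 m; v = 13300 m/s.
Mass m = (π/6) ρ d³ = (π/6) × 7890 × (8540)³ = 2.573 × 10^15 kg
E = ½ m v² = 0.5 × 2.573 × 10^15 × (13300)² = 2.276 × 10^23 J
   = 2.276 × 10^23 / 4.184×10^15 = 5.440 × 10^7 Mt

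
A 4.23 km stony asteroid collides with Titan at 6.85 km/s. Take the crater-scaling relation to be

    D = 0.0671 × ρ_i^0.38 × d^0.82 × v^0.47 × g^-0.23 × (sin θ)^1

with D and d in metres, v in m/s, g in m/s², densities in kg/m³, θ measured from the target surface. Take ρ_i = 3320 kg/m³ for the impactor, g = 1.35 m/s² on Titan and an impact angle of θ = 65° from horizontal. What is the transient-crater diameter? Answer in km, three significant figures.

In SI units: d = 4230 m, v = 6850 m/s.
ρ_i^0.38 = 3320^0.38 = 21.78
d^0.82 = 4230^0.82 = 941.0
v^0.47 = 6850^0.47 = 63.50
g^-0.23 = 1.35^-0.23 = 0.9333
(sin 65°)^1 = 0.9063^1 = 0.9063
D = 0.0671 × 21.78 × 941.0 × 63.50 × 0.9333 × 0.9063 = 73865 m
   = 73.86 km

D ≈ 73.9 km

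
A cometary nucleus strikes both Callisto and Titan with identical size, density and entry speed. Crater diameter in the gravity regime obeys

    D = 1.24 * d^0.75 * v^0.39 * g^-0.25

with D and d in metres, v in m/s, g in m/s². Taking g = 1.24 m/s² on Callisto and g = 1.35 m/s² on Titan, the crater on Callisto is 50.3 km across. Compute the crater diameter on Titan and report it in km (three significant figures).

D ≈ 49.2 km

All impactor-dependent factors cancel in the ratio, leaving D_Titan/D_Callisto = (g_Titan/g_Callisto)^-0.25.
(1.35/1.24)^-0.25 = 1.089^-0.25 = 0.9789
D_Titan = 0.9789 × 50.3 km = 49.2 km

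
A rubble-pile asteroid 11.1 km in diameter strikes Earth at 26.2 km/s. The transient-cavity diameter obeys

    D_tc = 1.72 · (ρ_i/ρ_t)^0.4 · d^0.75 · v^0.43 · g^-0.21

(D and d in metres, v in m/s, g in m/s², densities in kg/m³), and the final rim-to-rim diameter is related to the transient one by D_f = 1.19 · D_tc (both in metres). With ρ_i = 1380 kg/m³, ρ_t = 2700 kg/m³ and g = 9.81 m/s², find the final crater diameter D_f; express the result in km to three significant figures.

In SI: d = 11100 m, v = 26200 m/s.
(ρ_i/ρ_t)^0.4 = (1380/2700)^0.4 = 0.7646
d^0.75 = 11100^0.75 = 1081
v^0.43 = 26200^0.43 = 79.41
g^-0.21 = 9.81^-0.21 = 0.6191
D_tc = 1.72 × 0.7646 × 1081 × 79.41 × 0.6191 = 69890 m
D_f = 1.19 × 69890 = 83169 m
     = 83.17 km

D_f ≈ 83.2 km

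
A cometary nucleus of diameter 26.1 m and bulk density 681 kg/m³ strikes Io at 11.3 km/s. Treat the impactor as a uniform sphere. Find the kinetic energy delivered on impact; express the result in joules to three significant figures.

v = 11300 m/s.
Mass m = (π/6) ρ d³ = (π/6) × 681 × (26.1)³ = 6.340 × 10^6 kg
E = ½ m v² = 0.5 × 6.340 × 10^6 × (11300)² = 4.048 × 10^14 J

E ≈ 4.05 × 10^14 J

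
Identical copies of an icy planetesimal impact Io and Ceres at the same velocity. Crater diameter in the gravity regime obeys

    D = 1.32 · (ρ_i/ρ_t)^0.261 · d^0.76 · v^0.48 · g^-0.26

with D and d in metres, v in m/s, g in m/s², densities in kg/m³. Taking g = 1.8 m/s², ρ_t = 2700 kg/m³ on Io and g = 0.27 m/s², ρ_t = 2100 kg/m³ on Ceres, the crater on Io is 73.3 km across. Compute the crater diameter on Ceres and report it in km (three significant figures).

D ≈ 128 km

The impactor-only factors (d, v, ρ_i) cancel in the ratio, leaving D_Ceres/D_Io = (g_Ceres/g_Io)^-0.26 · (ρ_t,Io/ρ_t,Ceres)^0.261.
(0.27/1.8)^-0.26 = 0.1500^-0.26 = 1.638
(2700/2100)^0.261 = 1.286^0.261 = 1.068
Ratio = 1.638 × 1.068 = 1.749
D_Ceres = 1.749 × 73.3 km = 128 km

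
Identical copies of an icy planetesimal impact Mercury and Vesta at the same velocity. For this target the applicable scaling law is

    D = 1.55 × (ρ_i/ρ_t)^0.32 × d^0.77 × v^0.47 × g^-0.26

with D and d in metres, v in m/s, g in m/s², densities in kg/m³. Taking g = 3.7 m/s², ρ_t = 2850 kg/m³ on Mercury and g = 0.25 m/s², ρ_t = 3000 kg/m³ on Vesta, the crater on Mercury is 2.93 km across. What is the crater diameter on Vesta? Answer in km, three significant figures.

D ≈ 5.81 km

The impactor-only factors (d, v, ρ_i) cancel in the ratio, leaving D_Vesta/D_Mercury = (g_Vesta/g_Mercury)^-0.26 · (ρ_t,Mercury/ρ_t,Vesta)^0.32.
(0.25/3.7)^-0.26 = 0.06757^-0.26 = 2.015
(2850/3000)^0.32 = 0.9500^0.32 = 0.9837
Ratio = 2.015 × 0.9837 = 1.982
D_Vesta = 1.982 × 2.93 km = 5.81 km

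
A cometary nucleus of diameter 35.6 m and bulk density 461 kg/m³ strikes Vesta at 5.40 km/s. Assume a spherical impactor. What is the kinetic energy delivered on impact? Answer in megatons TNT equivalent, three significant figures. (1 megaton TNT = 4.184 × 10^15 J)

E ≈ 0.0380 Mt TNT

v = 5400 m/s.
Mass m = (π/6) ρ d³ = (π/6) × 461 × (35.6)³ = 1.089 × 10^7 kg
E = ½ m v² = 0.5 × 1.089 × 10^7 × (5400)² = 1.588 × 10^14 J
   = 1.588 × 10^14 / 4.184×10^15 = 0.03795 Mt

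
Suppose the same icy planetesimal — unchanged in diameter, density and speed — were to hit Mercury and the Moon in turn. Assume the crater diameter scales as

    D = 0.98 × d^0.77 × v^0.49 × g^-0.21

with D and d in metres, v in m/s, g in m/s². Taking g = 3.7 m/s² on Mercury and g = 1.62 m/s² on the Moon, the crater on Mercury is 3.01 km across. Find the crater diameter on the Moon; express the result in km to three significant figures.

D ≈ 3.58 km

All impactor-dependent factors cancel in the ratio, leaving D_Moon/D_Mercury = (g_Moon/g_Mercury)^-0.21.
(1.62/3.7)^-0.21 = 0.4378^-0.21 = 1.189
D_Moon = 1.189 × 3.01 km = 3.58 km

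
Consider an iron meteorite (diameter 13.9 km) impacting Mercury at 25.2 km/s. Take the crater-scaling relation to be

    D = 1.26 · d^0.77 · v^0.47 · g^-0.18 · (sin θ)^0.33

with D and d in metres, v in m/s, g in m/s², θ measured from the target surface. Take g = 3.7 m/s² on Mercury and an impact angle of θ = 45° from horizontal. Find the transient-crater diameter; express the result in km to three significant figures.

D ≈ 161 km

In SI units: d = 13900 m, v = 25200 m/s.
d^0.77 = 13900^0.77 = 1549
v^0.47 = 25200^0.47 = 117.1
g^-0.18 = 3.7^-0.18 = 0.7902
(sin 45°)^0.33 = 0.7071^0.33 = 0.8919
D = 1.26 × 1549 × 117.1 × 0.7902 × 0.8919 = 1.611 × 10^5 m
   = 161.1 km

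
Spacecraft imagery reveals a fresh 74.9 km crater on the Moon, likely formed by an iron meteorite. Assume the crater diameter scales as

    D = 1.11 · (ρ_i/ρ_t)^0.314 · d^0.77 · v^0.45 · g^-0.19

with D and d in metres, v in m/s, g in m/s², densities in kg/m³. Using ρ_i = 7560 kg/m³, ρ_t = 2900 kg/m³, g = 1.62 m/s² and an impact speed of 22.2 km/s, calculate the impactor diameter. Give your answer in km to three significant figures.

d ≈ 4.11 km

Rearranging for d: d = [D / (1.11 · (7560/2900)^0.314 · 22200^0.45 · 1.62^-0.19)]^(1/0.77).
D = 74900 m.
(7560/2900)^0.314 = 1.351
22200^0.45 = 90.34
1.62^-0.19 = 0.9124
Denominator = 1.11 × 1.351 × 90.34 × 0.9124 = 123.6
D / 123.6 = 74900 / 123.6 = 606.0
d = 606.0^(1/0.77) = 606.0^1.2987 = 4108 m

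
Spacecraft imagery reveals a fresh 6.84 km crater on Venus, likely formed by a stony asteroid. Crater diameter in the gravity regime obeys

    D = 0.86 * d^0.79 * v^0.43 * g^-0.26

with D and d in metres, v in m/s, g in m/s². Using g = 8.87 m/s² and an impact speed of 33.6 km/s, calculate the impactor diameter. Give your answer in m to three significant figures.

Rearranging for d: d = [D / (0.86 · 33600^0.43 · 8.87^-0.26)]^(1/0.79).
D = 6840 m.
33600^0.43 = 88.37
8.87^-0.26 = 0.5669
Denominator = 0.86 × 88.37 × 0.5669 = 43.08
D / 43.08 = 6840 / 43.08 = 158.8
d = 158.8^(1/0.79) = 158.8^1.2658 = 610.7 m

d ≈ 611 m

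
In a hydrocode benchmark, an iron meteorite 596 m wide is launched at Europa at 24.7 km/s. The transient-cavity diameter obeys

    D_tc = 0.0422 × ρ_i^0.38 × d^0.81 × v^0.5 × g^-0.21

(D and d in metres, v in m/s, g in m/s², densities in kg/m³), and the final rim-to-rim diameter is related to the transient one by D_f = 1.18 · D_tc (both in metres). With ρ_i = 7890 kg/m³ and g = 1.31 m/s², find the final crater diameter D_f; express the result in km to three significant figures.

v = 24700 m/s.
ρ_i^0.38 = 7890^0.38 = 30.26
d^0.81 = 596^0.81 = 177.0
v^0.5 = 24700^0.5 = 157.2
g^-0.21 = 1.31^-0.21 = 0.9449
D_tc = 0.0422 × 30.26 × 177.0 × 157.2 × 0.9449 = 33570 m
D_f = 1.18 × 33570 = 39613 m
     = 39.61 km

D_f ≈ 39.6 km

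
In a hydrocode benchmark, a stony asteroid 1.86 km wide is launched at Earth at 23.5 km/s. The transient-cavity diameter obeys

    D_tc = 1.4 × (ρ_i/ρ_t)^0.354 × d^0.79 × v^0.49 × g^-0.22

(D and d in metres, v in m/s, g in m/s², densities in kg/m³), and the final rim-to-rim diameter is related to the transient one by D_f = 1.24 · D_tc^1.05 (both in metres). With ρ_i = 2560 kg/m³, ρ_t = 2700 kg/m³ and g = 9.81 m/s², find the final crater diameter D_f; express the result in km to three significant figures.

In SI: d = 1860 m, v = 23500 m/s.
(ρ_i/ρ_t)^0.354 = (2560/2700)^0.354 = 0.9813
d^0.79 = 1860^0.79 = 382.8
v^0.49 = 23500^0.49 = 138.6
g^-0.22 = 9.81^-0.22 = 0.6051
D_tc = 1.4 × 0.9813 × 382.8 × 138.6 × 0.6051 = 44110 m
D_f = 1.24 × (44110)^1.05 = 93365 m
     = 93.37 km

D_f ≈ 93.4 km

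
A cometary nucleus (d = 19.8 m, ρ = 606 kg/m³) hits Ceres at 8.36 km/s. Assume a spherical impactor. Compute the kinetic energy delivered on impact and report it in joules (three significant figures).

E ≈ 8.61 × 10^13 J

v = 8360 m/s.
Mass m = (π/6) ρ d³ = (π/6) × 606 × (19.8)³ = 2.463 × 10^6 kg
E = ½ m v² = 0.5 × 2.463 × 10^6 × (8360)² = 8.607 × 10^13 J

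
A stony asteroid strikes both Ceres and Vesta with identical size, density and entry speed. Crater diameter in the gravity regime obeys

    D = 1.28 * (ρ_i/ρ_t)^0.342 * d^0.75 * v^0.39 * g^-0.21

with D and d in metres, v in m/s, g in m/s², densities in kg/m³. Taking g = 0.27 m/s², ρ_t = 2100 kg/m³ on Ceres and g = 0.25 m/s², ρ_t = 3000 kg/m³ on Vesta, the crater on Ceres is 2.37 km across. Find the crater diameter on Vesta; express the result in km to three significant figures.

D ≈ 2.13 km

The impactor-only factors (d, v, ρ_i) cancel in the ratio, leaving D_Vesta/D_Ceres = (g_Vesta/g_Ceres)^-0.21 · (ρ_t,Ceres/ρ_t,Vesta)^0.342.
(0.25/0.27)^-0.21 = 0.9259^-0.21 = 1.016
(2100/3000)^0.342 = 0.7000^0.342 = 0.8852
Ratio = 1.016 × 0.8852 = 0.8994
D_Vesta = 0.8994 × 2.37 km = 2.13 km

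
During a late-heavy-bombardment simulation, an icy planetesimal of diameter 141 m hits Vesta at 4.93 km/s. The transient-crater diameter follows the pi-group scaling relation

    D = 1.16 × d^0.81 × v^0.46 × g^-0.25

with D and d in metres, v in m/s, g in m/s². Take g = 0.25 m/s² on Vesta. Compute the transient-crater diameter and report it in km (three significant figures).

D ≈ 4.51 km

In SI units: v = 4930 m/s.
d^0.81 = 141^0.81 = 55.06
v^0.46 = 4930^0.46 = 49.97
g^-0.25 = 0.25^-0.25 = 1.414
D = 1.16 × 55.06 × 49.97 × 1.414 = 4513 m
   = 4.513 km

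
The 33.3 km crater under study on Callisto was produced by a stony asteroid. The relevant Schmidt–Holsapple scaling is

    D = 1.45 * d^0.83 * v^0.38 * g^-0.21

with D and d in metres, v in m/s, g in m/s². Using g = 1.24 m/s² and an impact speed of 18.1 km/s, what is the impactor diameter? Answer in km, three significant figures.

d ≈ 2.13 km

Rearranging for d: d = [D / (1.45 · 18100^0.38 · 1.24^-0.21)]^(1/0.83).
D = 33300 m.
18100^0.38 = 41.49
1.24^-0.21 = 0.9558
Denominator = 1.45 × 41.49 × 0.9558 = 57.50
D / 57.50 = 33300 / 57.50 = 579.1
d = 579.1^(1/0.83) = 579.1^1.2048 = 2131 m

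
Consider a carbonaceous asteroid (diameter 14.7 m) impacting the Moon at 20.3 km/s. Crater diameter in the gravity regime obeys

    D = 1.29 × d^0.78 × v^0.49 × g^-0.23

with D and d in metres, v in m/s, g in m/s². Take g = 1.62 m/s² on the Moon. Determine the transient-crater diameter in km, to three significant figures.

D ≈ 1.21 km

In SI units: v = 20300 m/s.
d^0.78 = 14.7^0.78 = 8.138
v^0.49 = 20300^0.49 = 129.0
g^-0.23 = 1.62^-0.23 = 0.8950
D = 1.29 × 8.138 × 129.0 × 0.8950 = 1212 m
   = 1.212 km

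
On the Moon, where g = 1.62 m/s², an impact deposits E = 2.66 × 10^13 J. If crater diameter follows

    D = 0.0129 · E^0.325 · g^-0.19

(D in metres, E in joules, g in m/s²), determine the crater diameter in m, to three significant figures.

D ≈ 272 m

E^0.325 = (2.66 × 10^13)^0.325 = 2.307 × 10^4
g^-0.19 = 1.62^-0.19 = 0.9124
D = 0.0129 × 2.307 × 10^4 × 0.9124 = 271.5 m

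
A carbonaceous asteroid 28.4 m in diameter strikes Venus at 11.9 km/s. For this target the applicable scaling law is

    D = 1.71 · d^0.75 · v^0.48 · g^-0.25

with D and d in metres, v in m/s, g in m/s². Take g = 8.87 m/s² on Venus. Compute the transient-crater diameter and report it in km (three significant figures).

In SI units: v = 11900 m/s.
d^0.75 = 28.4^0.75 = 12.30
v^0.48 = 11900^0.48 = 90.42
g^-0.25 = 8.87^-0.25 = 0.5795
D = 1.71 × 12.30 × 90.42 × 0.5795 = 1102 m
   = 1.102 km

D ≈ 1.10 km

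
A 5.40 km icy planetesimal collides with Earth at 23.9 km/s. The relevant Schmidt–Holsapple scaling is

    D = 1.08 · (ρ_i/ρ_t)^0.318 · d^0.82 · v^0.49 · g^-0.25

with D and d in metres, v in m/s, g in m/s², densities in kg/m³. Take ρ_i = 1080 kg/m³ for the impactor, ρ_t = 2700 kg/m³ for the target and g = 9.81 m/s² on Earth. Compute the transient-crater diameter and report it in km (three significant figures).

D ≈ 73.3 km

In SI units: d = 5400 m, v = 23900 m/s.
(ρ_i/ρ_t)^0.318 = (1080/2700)^0.318 = 0.7472
d^0.82 = 5400^0.82 = 1150
v^0.49 = 23900^0.49 = 139.8
g^-0.25 = 9.81^-0.25 = 0.5650
D = 1.08 × 0.7472 × 1150 × 139.8 × 0.5650 = 73302 m
   = 73.30 km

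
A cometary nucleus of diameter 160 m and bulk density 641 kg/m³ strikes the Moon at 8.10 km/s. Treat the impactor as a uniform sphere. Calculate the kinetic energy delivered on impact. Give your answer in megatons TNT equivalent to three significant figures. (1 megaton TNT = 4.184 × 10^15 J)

v = 8100 m/s.
Mass m = (π/6) ρ d³ = (π/6) × 641 × (160)³ = 1.375 × 10^9 kg
E = ½ m v² = 0.5 × 1.375 × 10^9 × (8100)² = 4.511 × 10^16 J
   = 4.511 × 10^16 / 4.184×10^15 = 10.78 Mt

E ≈ 10.8 Mt TNT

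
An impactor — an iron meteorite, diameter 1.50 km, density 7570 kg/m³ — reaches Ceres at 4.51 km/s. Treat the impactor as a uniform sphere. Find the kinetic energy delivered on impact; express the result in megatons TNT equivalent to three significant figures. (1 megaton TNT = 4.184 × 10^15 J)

E ≈ 32500 Mt TNT

d = 1500 m; v = 4510 m/s.
Mass m = (π/6) ρ d³ = (π/6) × 7570 × (1500)³ = 1.338 × 10^13 kg
E = ½ m v² = 0.5 × 1.338 × 10^13 × (4510)² = 1.361 × 10^20 J
   = 1.361 × 10^20 / 4.184×10^15 = 32529 Mt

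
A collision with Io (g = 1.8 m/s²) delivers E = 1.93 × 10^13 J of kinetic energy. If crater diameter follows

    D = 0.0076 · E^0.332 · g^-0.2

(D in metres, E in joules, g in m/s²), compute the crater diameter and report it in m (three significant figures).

E^0.332 = (1.93 × 10^13)^0.332 = 2.575 × 10^4
g^-0.2 = 1.8^-0.2 = 0.8891
D = 0.0076 × 2.575 × 10^4 × 0.8891 = 174.0 m

D ≈ 174 m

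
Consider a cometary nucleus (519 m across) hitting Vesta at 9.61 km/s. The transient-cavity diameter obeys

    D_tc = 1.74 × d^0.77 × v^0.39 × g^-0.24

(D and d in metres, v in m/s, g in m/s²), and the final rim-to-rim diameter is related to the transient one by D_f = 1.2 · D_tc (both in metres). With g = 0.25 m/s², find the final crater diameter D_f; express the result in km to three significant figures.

v = 9610 m/s.
d^0.77 = 519^0.77 = 123.2
v^0.39 = 9610^0.39 = 35.75
g^-0.24 = 0.25^-0.24 = 1.395
D_tc = 1.74 × 123.2 × 35.75 × 1.395 = 10690 m
D_f = 1.2 × 10690 = 12828 m
     = 12.83 km

D_f ≈ 12.8 km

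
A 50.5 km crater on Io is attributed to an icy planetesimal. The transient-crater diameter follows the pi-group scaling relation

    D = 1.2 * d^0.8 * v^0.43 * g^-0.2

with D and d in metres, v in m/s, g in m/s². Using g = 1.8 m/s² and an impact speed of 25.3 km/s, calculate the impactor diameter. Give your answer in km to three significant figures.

d ≈ 3.00 km

Rearranging for d: d = [D / (1.2 · 25300^0.43 · 1.8^-0.2)]^(1/0.8).
D = 50500 m.
25300^0.43 = 78.22
1.8^-0.2 = 0.8891
Denominator = 1.2 × 78.22 × 0.8891 = 83.45
D / 83.45 = 50500 / 83.45 = 605.2
d = 605.2^(1/0.8) = 605.2^1.25 = 3002 m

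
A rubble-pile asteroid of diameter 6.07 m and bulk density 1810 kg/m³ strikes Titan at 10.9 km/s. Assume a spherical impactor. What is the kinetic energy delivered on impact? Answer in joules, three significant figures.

v = 10900 m/s.
Mass m = (π/6) ρ d³ = (π/6) × 1810 × (6.07)³ = 2.120 × 10^5 kg
E = ½ m v² = 0.5 × 2.120 × 10^5 × (10900)² = 1.259 × 10^13 J

E ≈ 1.26 × 10^13 J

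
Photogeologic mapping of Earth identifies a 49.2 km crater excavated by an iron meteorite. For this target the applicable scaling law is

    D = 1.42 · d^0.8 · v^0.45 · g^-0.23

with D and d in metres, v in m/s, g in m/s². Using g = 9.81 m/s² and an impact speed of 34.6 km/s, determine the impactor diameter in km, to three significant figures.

Rearranging for d: d = [D / (1.42 · 34600^0.45 · 9.81^-0.23)]^(1/0.8).
D = 49200 m.
34600^0.45 = 110.3
9.81^-0.23 = 0.5914
Denominator = 1.42 × 110.3 × 0.5914 = 92.63
D / 92.63 = 49200 / 92.63 = 531.1
d = 531.1^(1/0.8) = 531.1^1.25 = 2550 m

d ≈ 2.55 km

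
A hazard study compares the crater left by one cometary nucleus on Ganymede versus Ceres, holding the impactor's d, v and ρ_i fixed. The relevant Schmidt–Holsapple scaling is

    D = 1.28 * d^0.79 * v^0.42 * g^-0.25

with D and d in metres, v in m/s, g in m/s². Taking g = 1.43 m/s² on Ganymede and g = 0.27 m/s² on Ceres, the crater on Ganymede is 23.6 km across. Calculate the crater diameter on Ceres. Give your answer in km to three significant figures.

All impactor-dependent factors cancel in the ratio, leaving D_Ceres/D_Ganymede = (g_Ceres/g_Ganymede)^-0.25.
(0.27/1.43)^-0.25 = 0.1888^-0.25 = 1.517
D_Ceres = 1.517 × 23.6 km = 35.8 km

D ≈ 35.8 km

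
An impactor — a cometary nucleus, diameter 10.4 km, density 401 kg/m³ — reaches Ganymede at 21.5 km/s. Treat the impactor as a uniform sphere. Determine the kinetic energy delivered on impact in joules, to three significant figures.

E ≈ 5.46 × 10^22 J

d = 10400 m; v = 21500 m/s.
Mass m = (π/6) ρ d³ = (π/6) × 401 × (10400)³ = 2.362 × 10^14 kg
E = ½ m v² = 0.5 × 2.362 × 10^14 × (21500)² = 5.459 × 10^22 J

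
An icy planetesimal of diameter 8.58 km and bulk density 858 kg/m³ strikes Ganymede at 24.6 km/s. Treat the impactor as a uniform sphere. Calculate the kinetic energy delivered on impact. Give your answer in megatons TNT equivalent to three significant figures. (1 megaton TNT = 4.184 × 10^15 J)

d = 8580 m; v = 24600 m/s.
Mass m = (π/6) ρ d³ = (π/6) × 858 × (8580)³ = 2.838 × 10^14 kg
E = ½ m v² = 0.5 × 2.838 × 10^14 × (24600)² = 8.587 × 10^22 J
   = 8.587 × 10^22 / 4.184×10^15 = 2.052 × 10^7 Mt

E ≈ 2.05 × 10^7 Mt TNT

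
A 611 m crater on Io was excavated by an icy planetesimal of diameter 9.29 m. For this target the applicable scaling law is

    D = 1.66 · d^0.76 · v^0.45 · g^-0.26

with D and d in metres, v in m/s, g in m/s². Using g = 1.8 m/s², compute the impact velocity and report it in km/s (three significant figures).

v ≈ 16.4 km/s

Rearranging for v: v = [D / (1.66 · 9.29^0.76 · 1.8^-0.26)]^(1/0.45).
9.29^0.76 = 5.441
1.8^-0.26 = 0.8583
Denominator = 1.66 × 5.441 × 0.8583 = 7.752
D / 7.752 = 611 / 7.752 = 78.82
v = 78.82^(1/0.45) = 78.82^2.2222 = 16395 m/s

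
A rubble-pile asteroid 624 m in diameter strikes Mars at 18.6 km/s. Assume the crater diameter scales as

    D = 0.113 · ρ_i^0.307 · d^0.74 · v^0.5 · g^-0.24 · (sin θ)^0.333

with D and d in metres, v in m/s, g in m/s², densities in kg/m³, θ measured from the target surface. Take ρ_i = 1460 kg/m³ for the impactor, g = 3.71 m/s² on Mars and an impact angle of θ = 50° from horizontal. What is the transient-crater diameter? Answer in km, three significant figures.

D ≈ 11.3 km

In SI units: v = 18600 m/s.
ρ_i^0.307 = 1460^0.307 = 9.364
d^0.74 = 624^0.74 = 117.1
v^0.5 = 18600^0.5 = 136.4
g^-0.24 = 3.71^-0.24 = 0.7300
(sin 50°)^0.333 = 0.7660^0.333 = 0.9151
D = 0.113 × 9.364 × 117.1 × 136.4 × 0.7300 × 0.9151 = 11290 m
   = 11.29 km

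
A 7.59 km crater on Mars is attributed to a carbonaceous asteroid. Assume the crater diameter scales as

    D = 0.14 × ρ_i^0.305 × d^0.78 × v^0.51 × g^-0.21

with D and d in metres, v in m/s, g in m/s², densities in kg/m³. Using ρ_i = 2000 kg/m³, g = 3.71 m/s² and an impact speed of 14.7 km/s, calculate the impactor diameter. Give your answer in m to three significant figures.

d ≈ 161 m

Rearranging for d: d = [D / (0.14 · 2000^0.305 · 14700^0.51 · 3.71^-0.21)]^(1/0.78).
D = 7590 m.
2000^0.305 = 10.16
14700^0.51 = 133.5
3.71^-0.21 = 0.7593
Denominator = 0.14 × 10.16 × 133.5 × 0.7593 = 144.2
D / 144.2 = 7590 / 144.2 = 52.64
d = 52.64^(1/0.78) = 52.64^1.2821 = 161.0 m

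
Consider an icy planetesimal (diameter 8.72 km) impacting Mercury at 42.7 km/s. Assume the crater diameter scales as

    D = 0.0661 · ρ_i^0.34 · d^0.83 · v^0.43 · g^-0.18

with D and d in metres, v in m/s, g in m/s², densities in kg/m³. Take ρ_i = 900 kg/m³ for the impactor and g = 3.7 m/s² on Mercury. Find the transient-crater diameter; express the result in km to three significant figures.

In SI units: d = 8720 m, v = 42700 m/s.
ρ_i^0.34 = 900^0.34 = 10.10
d^0.83 = 8720^0.83 = 1865
v^0.43 = 42700^0.43 = 97.97
g^-0.18 = 3.7^-0.18 = 0.7902
D = 0.0661 × 10.10 × 1865 × 97.97 × 0.7902 = 96390 m
   = 96.39 km

D ≈ 96.4 km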